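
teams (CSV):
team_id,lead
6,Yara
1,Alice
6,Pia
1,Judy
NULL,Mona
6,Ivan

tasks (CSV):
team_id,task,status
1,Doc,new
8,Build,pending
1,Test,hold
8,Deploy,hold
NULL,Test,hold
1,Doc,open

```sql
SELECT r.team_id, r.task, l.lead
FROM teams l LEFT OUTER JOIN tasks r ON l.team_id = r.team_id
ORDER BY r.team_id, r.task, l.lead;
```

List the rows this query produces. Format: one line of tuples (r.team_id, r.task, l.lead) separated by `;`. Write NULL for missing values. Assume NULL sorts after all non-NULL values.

LEFT JOIN keeps every row from `teams`; unmatched rows get NULL for `tasks`'s columns.
Matching on l.team_id = r.team_id. A NULL in a compared column never satisfies the condition.
Matched pairs: 6; unmatched l rows kept: 4.

(1, Doc, Alice); (1, Doc, Alice); (1, Doc, Judy); (1, Doc, Judy); (1, Test, Alice); (1, Test, Judy); (NULL, NULL, Ivan); (NULL, NULL, Mona); (NULL, NULL, Pia); (NULL, NULL, Yara)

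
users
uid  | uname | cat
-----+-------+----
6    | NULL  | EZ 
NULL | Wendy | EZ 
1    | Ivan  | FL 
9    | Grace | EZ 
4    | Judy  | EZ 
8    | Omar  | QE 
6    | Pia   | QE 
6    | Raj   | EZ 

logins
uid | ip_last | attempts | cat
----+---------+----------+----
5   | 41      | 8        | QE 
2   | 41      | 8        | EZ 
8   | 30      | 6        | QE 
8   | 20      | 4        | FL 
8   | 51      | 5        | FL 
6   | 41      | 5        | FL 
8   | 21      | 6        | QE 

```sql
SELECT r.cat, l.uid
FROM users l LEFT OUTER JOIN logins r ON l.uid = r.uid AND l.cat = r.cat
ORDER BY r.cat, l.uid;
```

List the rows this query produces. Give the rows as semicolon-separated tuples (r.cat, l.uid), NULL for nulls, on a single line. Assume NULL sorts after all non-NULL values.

(QE, 8); (QE, 8); (NULL, 1); (NULL, 4); (NULL, 6); (NULL, 6); (NULL, 6); (NULL, 9); (NULL, NULL)

LEFT JOIN keeps every row from `users`; unmatched rows get NULL for `logins`'s columns.
Matching on l.uid = r.uid AND l.cat = r.cat. A NULL in a compared column never satisfies the condition.
Matched pairs: 2; unmatched l rows kept: 7.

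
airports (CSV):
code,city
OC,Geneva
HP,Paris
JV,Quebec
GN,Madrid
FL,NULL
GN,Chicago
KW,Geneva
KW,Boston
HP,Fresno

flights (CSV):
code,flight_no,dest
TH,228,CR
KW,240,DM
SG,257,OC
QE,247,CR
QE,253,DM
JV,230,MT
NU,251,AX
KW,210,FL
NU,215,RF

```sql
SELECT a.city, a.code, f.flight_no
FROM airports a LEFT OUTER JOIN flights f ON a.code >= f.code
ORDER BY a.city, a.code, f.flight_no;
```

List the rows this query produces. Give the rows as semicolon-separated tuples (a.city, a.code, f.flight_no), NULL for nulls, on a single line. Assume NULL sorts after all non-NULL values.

(Boston, KW, 210); (Boston, KW, 230); (Boston, KW, 240); (Chicago, GN, NULL); (Fresno, HP, NULL); (Geneva, KW, 210); (Geneva, KW, 230); (Geneva, KW, 240); (Geneva, OC, 210); (Geneva, OC, 215); (Geneva, OC, 230); (Geneva, OC, 240); (Geneva, OC, 251); (Madrid, GN, NULL); (Paris, HP, NULL); (Quebec, JV, 230); (NULL, FL, NULL)

LEFT JOIN keeps every row from `airports`; unmatched rows get NULL for `flights`'s columns.
Matching on a.code >= f.code.
Matched pairs: 12; unmatched a rows kept: 5.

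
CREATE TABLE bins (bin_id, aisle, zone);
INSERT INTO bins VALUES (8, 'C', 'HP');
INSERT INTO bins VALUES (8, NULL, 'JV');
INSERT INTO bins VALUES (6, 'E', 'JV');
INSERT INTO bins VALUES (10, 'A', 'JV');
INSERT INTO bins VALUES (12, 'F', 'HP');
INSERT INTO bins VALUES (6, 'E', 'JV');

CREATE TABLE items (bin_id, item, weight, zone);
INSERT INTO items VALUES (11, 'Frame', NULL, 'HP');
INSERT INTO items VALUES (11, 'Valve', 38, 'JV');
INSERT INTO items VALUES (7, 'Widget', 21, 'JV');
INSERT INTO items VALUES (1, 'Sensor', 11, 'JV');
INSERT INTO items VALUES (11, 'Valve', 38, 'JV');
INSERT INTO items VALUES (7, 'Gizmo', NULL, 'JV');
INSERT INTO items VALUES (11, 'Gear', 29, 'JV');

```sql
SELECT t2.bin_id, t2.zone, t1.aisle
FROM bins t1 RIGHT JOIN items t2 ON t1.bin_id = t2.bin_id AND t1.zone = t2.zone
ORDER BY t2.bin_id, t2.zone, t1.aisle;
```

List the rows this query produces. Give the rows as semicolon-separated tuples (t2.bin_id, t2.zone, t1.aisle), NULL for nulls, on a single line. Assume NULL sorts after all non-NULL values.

(1, JV, NULL); (7, JV, NULL); (7, JV, NULL); (11, HP, NULL); (11, JV, NULL); (11, JV, NULL); (11, JV, NULL)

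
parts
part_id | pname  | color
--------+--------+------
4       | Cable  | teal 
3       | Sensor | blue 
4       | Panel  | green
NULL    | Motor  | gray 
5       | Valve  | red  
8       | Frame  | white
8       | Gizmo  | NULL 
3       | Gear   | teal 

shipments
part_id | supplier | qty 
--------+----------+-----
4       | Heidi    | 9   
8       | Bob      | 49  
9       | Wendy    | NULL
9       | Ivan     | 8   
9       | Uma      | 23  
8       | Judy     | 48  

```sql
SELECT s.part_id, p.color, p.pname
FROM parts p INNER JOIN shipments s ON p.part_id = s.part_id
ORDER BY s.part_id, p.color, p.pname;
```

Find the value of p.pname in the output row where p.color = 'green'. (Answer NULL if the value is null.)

INNER JOIN keeps only pairs where the ON condition holds.
Matching on p.part_id = s.part_id. A NULL in a compared column never satisfies the condition.
- p (part_id=4) pairs with 1 row(s) of s.
- p (part_id=3) has no partner → excluded.
- p (part_id=4) pairs with 1 row(s) of s.
- p (part_id=NULL) has no partner → excluded.
- p (part_id=5) has no partner → excluded.
- p (part_id=8) pairs with 2 row(s) of s.
- p (part_id=8) pairs with 2 row(s) of s.
- p (part_id=3) has no partner → excluded.

Panel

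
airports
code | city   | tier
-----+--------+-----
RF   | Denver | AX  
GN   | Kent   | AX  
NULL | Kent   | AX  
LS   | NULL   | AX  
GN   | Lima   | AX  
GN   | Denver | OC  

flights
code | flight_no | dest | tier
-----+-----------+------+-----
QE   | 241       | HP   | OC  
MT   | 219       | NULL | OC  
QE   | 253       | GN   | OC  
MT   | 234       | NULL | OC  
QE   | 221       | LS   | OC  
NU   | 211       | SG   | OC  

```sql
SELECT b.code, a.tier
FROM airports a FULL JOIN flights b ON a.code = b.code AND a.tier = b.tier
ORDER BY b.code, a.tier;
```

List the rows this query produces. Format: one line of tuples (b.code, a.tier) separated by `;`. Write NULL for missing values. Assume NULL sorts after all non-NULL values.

FULL OUTER JOIN keeps every row from both sides; unmatched rows get NULL for the other side's columns.
Matching on a.code = b.code AND a.tier = b.tier. A NULL in a compared column never satisfies the condition.
- code=RF, tier=AX: no b row matches, row kept with b columns NULL.
- code=GN, tier=AX: no b row matches, row kept with b columns NULL.
- code=NULL, tier=AX: no b row matches, row kept with b columns NULL.
- code=LS, tier=AX: no b row matches, row kept with b columns NULL.
- code=GN, tier=AX: no b row matches, row kept with b columns NULL.
- code=GN, tier=OC: no b row matches, row kept with b columns NULL.
- plus 6 unmatched b row(s), each kept with NULL a columns.

(MT, NULL); (MT, NULL); (NU, NULL); (QE, NULL); (QE, NULL); (QE, NULL); (NULL, AX); (NULL, AX); (NULL, AX); (NULL, AX); (NULL, AX); (NULL, OC)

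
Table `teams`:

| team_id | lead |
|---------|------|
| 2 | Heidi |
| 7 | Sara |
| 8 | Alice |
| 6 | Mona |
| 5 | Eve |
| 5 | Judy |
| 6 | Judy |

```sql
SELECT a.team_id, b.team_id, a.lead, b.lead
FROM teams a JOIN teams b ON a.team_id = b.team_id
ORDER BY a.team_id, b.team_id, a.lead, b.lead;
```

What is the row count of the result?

INNER JOIN keeps only pairs where the ON condition holds.
Matching on a.team_id = b.team_id.
- a[0] team_id=2 → 1 match(es) in b → 1 row(s).
- a[1] team_id=7 → 1 match(es) in b → 1 row(s).
- a[2] team_id=8 → 1 match(es) in b → 1 row(s).
- a[3] team_id=6 → 2 match(es) in b → 2 row(s).
- a[4] team_id=5 → 2 match(es) in b → 2 row(s).
- a[5] team_id=5 → 2 match(es) in b → 2 row(s).
- a[6] team_id=6 → 2 match(es) in b → 2 row(s).
Total: 11 rows.

11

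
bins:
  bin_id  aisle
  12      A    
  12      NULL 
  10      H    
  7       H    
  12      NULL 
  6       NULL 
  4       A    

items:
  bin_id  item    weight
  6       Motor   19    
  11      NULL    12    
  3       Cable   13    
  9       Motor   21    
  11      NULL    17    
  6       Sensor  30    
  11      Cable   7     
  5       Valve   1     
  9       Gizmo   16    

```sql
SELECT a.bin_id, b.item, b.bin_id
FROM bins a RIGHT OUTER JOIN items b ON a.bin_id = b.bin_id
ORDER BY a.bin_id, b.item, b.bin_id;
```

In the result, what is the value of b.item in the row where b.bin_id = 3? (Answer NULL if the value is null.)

Cable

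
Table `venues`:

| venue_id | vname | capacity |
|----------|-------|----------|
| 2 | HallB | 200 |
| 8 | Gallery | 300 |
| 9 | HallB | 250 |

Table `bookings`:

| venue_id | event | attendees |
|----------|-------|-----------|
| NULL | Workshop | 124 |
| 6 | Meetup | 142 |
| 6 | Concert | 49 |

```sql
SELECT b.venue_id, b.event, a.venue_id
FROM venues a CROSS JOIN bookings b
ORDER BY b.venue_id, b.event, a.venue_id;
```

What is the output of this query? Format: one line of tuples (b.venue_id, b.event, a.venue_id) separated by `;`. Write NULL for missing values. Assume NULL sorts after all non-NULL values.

(6, Concert, 2); (6, Concert, 8); (6, Concert, 9); (6, Meetup, 2); (6, Meetup, 8); (6, Meetup, 9); (NULL, Workshop, 2); (NULL, Workshop, 8); (NULL, Workshop, 9)

CROSS JOIN pairs every row of `venues` with every row of `bookings`: 3 × 3 = 9 rows.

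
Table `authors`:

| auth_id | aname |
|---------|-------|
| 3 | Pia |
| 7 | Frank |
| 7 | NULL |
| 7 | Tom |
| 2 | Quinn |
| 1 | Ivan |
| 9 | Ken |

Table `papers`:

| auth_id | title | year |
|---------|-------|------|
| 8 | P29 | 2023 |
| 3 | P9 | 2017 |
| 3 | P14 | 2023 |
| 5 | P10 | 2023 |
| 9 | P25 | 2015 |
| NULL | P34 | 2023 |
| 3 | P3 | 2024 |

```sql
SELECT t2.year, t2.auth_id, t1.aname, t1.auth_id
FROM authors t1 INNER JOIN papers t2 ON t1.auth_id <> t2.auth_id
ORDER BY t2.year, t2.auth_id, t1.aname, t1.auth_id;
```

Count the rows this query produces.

INNER JOIN keeps only pairs where the ON condition holds.
Matching on t1.auth_id <> t2.auth_id. A NULL in a compared column never satisfies the condition.
- t1 (auth_id=3) pairs with 3 row(s) of t2.
- t1 (auth_id=7) pairs with 6 row(s) of t2.
- t1 (auth_id=7) pairs with 6 row(s) of t2.
- t1 (auth_id=7) pairs with 6 row(s) of t2.
- t1 (auth_id=2) pairs with 6 row(s) of t2.
- t1 (auth_id=1) pairs with 6 row(s) of t2.
- t1 (auth_id=9) pairs with 5 row(s) of t2.
Total: 38 rows.

38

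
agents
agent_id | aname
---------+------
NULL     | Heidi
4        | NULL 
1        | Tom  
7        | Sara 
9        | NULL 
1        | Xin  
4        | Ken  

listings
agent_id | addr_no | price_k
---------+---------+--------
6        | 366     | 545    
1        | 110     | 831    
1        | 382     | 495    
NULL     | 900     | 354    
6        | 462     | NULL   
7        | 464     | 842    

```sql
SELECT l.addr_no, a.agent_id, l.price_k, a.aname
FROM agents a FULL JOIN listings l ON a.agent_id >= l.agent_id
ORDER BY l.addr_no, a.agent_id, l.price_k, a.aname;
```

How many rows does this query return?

FULL OUTER JOIN keeps every row from both sides; unmatched rows get NULL for the other side's columns.
Matching on a.agent_id >= l.agent_id. A NULL in a compared column never satisfies the condition.
Matched pairs: 18; unmatched a rows kept: 1; unmatched l rows kept: 1.
Total: 18 matched + 2 padded = 20 rows.

20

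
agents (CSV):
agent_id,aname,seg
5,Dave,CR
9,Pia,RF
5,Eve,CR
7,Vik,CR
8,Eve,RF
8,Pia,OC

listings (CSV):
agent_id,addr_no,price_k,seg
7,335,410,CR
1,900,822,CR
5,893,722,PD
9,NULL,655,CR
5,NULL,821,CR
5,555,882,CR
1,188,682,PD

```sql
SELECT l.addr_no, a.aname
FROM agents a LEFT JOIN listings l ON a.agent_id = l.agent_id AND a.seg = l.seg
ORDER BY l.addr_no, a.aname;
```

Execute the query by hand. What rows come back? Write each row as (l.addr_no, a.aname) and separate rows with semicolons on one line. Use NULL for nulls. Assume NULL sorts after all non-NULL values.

(335, Vik); (555, Dave); (555, Eve); (NULL, Dave); (NULL, Eve); (NULL, Eve); (NULL, Pia); (NULL, Pia)

LEFT JOIN keeps every row from `agents`; unmatched rows get NULL for `listings`'s columns.
Matching on a.agent_id = l.agent_id AND a.seg = l.seg.
Matched pairs: 5; unmatched a rows kept: 3.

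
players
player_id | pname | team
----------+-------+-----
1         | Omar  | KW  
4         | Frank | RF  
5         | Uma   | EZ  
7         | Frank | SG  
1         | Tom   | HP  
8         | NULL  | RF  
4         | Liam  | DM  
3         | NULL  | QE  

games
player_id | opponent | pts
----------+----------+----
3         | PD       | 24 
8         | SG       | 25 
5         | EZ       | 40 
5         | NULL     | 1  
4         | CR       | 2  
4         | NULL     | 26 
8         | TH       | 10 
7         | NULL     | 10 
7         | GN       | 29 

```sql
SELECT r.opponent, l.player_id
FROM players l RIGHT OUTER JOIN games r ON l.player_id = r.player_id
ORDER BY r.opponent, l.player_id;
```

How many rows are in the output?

RIGHT JOIN keeps every row from `games`; unmatched rows get NULL for `players`'s columns.
Matching on l.player_id = r.player_id.
- player_id=1: no matching r row.
- player_id=4: 2 matching r row(s), so 2 row(s) emitted.
- player_id=5: 2 matching r row(s), so 2 row(s) emitted.
- player_id=7: 2 matching r row(s), so 2 row(s) emitted.
- player_id=1: no matching r row.
- player_id=8: 2 matching r row(s), so 2 row(s) emitted.
- player_id=4: 2 matching r row(s), so 2 row(s) emitted.
- player_id=3: 1 matching r row(s), so 1 row(s) emitted.
- every r row matched at least one l row.
Total: 11 rows.

11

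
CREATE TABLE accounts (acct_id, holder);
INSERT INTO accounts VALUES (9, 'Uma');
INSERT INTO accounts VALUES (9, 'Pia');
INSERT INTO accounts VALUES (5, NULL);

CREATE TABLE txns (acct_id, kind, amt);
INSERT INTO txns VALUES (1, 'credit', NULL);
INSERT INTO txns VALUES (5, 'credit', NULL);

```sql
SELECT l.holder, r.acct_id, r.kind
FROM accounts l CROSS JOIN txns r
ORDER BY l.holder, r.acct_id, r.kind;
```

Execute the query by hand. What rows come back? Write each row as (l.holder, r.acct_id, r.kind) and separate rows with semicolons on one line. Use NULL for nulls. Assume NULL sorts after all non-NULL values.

(Pia, 1, credit); (Pia, 5, credit); (Uma, 1, credit); (Uma, 5, credit); (NULL, 1, credit); (NULL, 5, credit)

CROSS JOIN pairs every row of `accounts` with every row of `txns`: 3 × 2 = 6 rows.
After projecting and ordering:
l.holder | r.acct_id | r.kind
Pia | 1 | credit
Pia | 5 | credit
Uma | 1 | credit
Uma | 5 | credit
NULL | 1 | credit
NULL | 5 | credit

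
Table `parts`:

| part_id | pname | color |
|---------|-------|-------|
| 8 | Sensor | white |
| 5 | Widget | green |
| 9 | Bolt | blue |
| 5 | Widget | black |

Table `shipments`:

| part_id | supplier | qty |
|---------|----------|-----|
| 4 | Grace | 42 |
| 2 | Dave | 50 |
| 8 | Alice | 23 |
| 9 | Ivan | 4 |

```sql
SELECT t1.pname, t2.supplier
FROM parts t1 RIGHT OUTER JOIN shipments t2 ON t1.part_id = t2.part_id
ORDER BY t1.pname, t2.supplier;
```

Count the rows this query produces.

RIGHT JOIN keeps every row from `shipments`; unmatched rows get NULL for `parts`'s columns.
Matching on t1.part_id = t2.part_id.
- t1 row (part_id=8): matches 1 t2 row(s) → 1 output row(s).
- t1 row (part_id=5): no match.
- t1 row (part_id=9): matches 1 t2 row(s) → 1 output row(s).
- t1 row (part_id=5): no match.
- 2 row(s) from t2 found no t1 partner → padded with NULL.
Total: 2 matched + 2 padded = 4 rows.

4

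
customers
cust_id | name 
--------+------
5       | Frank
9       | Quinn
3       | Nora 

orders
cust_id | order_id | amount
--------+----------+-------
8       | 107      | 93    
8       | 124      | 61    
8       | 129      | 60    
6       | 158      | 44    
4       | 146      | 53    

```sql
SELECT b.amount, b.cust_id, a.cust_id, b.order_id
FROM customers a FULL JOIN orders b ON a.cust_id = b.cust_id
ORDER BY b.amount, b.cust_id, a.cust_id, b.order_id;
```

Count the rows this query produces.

8

FULL OUTER JOIN keeps every row from both sides; unmatched rows get NULL for the other side's columns.
Matching on a.cust_id = b.cust_id.
- a (cust_id=5) has no partner → padded with NULL.
- a (cust_id=9) has no partner → padded with NULL.
- a (cust_id=3) has no partner → padded with NULL.
- plus 5 unmatched b row(s), each kept with NULL a columns.
Total: 0 matched + 8 padded = 8 rows.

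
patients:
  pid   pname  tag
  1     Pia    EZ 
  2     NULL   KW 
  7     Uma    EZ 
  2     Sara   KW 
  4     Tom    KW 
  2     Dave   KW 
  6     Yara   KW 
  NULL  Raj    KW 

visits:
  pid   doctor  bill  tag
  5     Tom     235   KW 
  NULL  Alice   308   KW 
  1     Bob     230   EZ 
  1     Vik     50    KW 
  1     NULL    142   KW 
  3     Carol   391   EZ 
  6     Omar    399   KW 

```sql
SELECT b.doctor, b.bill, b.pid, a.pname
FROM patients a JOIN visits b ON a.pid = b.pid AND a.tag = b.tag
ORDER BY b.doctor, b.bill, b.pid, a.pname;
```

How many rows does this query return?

INNER JOIN keeps only pairs where the ON condition holds.
Matching on a.pid = b.pid AND a.tag = b.tag. A NULL in a compared column never satisfies the condition.
Matched pairs: 2.
Total: 2 rows.

2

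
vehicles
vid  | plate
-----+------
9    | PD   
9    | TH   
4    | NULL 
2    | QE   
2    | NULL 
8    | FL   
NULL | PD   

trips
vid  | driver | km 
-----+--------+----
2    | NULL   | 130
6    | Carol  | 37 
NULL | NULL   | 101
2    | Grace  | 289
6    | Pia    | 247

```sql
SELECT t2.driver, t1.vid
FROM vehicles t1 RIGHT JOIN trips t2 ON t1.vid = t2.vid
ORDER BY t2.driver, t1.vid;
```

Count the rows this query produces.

RIGHT JOIN keeps every row from `trips`; unmatched rows get NULL for `vehicles`'s columns.
Matching on t1.vid = t2.vid. A NULL in a compared column never satisfies the condition.
- t1[0] vid=9 → no match.
- t1[1] vid=9 → no match.
- t1[2] vid=4 → no match.
- t1[3] vid=2 → 2 match(es) in t2 → 2 row(s).
- t1[4] vid=2 → 2 match(es) in t2 → 2 row(s).
- t1[5] vid=8 → no match.
- t1[6] vid=NULL → no match.
- plus 3 unmatched t2 row(s), each kept with NULL t1 columns.
Total: 4 matched + 3 padded = 7 rows.

7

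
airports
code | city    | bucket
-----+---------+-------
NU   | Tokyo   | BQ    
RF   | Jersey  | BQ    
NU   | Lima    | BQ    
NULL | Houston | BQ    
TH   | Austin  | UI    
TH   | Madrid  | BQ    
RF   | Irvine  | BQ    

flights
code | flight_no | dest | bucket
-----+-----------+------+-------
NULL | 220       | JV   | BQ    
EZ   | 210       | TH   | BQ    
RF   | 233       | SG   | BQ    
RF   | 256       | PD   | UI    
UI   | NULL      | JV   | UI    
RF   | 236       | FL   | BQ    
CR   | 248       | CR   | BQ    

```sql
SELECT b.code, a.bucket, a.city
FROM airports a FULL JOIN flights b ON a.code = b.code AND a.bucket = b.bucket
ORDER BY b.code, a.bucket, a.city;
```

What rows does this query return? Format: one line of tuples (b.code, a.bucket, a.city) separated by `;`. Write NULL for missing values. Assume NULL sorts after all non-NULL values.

(CR, NULL, NULL); (EZ, NULL, NULL); (RF, BQ, Irvine); (RF, BQ, Irvine); (RF, BQ, Jersey); (RF, BQ, Jersey); (RF, NULL, NULL); (UI, NULL, NULL); (NULL, BQ, Houston); (NULL, BQ, Lima); (NULL, BQ, Madrid); (NULL, BQ, Tokyo); (NULL, UI, Austin); (NULL, NULL, NULL)

FULL OUTER JOIN keeps every row from both sides; unmatched rows get NULL for the other side's columns.
Matching on a.code = b.code AND a.bucket = b.bucket. A NULL in a compared column never satisfies the condition.
- code=NU, bucket=BQ: no b row matches, row kept with b columns NULL.
- code=RF, bucket=BQ: 2 matching b row(s), so 2 row(s) emitted.
- code=NU, bucket=BQ: no b row matches, row kept with b columns NULL.
- code=NULL, bucket=BQ: no b row matches, row kept with b columns NULL.
- code=TH, bucket=UI: no b row matches, row kept with b columns NULL.
- code=TH, bucket=BQ: no b row matches, row kept with b columns NULL.
- code=RF, bucket=BQ: 2 matching b row(s), so 2 row(s) emitted.
- 5 b row(s) had no a match → kept, a columns NULL.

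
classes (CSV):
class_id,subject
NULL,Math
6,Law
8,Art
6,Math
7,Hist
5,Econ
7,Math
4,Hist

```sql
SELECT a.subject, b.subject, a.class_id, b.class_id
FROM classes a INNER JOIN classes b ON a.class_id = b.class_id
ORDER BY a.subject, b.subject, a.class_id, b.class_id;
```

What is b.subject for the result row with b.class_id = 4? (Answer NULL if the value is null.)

INNER JOIN keeps only pairs where the ON condition holds.
Matching on a.class_id = b.class_id. A NULL in a compared column never satisfies the condition.
- a[0] class_id=NULL → no match; dropped.
- a[1] class_id=6 → 2 match(es) in b → 2 row(s).
- a[2] class_id=8 → 1 match(es) in b → 1 row(s).
- a[3] class_id=6 → 2 match(es) in b → 2 row(s).
- a[4] class_id=7 → 2 match(es) in b → 2 row(s).
- a[5] class_id=5 → 1 match(es) in b → 1 row(s).
- a[6] class_id=7 → 2 match(es) in b → 2 row(s).
- a[7] class_id=4 → 1 match(es) in b → 1 row(s).

Hist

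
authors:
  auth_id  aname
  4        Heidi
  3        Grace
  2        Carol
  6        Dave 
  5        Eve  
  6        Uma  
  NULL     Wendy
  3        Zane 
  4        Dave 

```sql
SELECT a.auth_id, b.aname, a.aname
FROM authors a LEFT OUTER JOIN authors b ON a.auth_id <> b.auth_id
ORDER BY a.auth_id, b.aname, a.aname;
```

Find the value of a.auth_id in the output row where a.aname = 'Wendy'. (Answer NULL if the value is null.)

NULL

LEFT JOIN keeps every row from `authors a`; unmatched rows get NULL for `authors b`'s columns.
Matching on a.auth_id <> b.auth_id. A NULL in a compared column never satisfies the condition.
- a (auth_id=4) pairs with 6 row(s) of b.
- a (auth_id=3) pairs with 6 row(s) of b.
- a (auth_id=2) pairs with 7 row(s) of b.
- a (auth_id=6) pairs with 6 row(s) of b.
- a (auth_id=5) pairs with 7 row(s) of b.
- a (auth_id=6) pairs with 6 row(s) of b.
- a (auth_id=NULL) has no partner → padded with NULL.
- a (auth_id=3) pairs with 6 row(s) of b.
- a (auth_id=4) pairs with 6 row(s) of b.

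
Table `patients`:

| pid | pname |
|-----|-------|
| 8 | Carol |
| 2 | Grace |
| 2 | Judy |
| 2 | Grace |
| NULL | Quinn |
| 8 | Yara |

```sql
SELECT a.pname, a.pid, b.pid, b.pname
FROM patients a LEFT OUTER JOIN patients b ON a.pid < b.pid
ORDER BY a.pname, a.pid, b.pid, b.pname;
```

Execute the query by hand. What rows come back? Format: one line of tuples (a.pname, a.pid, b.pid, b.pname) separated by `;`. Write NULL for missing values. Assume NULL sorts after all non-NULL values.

(Carol, 8, NULL, NULL); (Grace, 2, 8, Carol); (Grace, 2, 8, Carol); (Grace, 2, 8, Yara); (Grace, 2, 8, Yara); (Judy, 2, 8, Carol); (Judy, 2, 8, Yara); (Quinn, NULL, NULL, NULL); (Yara, 8, NULL, NULL)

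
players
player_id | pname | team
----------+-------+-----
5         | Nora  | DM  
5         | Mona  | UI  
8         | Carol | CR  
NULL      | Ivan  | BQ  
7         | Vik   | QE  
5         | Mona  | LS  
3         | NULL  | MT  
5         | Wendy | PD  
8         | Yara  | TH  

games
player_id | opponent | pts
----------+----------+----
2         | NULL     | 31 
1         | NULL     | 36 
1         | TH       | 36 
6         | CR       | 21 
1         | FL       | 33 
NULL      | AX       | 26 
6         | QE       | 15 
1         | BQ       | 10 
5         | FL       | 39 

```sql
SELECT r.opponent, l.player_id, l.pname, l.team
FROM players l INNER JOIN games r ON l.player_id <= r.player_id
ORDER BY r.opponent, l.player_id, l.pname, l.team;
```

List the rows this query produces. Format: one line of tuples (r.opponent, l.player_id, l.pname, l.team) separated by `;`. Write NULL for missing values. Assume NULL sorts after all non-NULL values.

(CR, 3, NULL, MT); (CR, 5, Mona, LS); (CR, 5, Mona, UI); (CR, 5, Nora, DM); (CR, 5, Wendy, PD); (FL, 3, NULL, MT); (FL, 5, Mona, LS); (FL, 5, Mona, UI); (FL, 5, Nora, DM); (FL, 5, Wendy, PD); (QE, 3, NULL, MT); (QE, 5, Mona, LS); (QE, 5, Mona, UI); (QE, 5, Nora, DM); (QE, 5, Wendy, PD)

INNER JOIN keeps only pairs where the ON condition holds.
Matching on l.player_id <= r.player_id. A NULL in a compared column never satisfies the condition.
- player_id=5: 3 matching r row(s), so 3 row(s) emitted.
- player_id=5: 3 matching r row(s), so 3 row(s) emitted.
- player_id=8: no matching r row, dropped.
- player_id=NULL: no matching r row, dropped.
- player_id=7: no matching r row, dropped.
- player_id=5: 3 matching r row(s), so 3 row(s) emitted.
- player_id=3: 3 matching r row(s), so 3 row(s) emitted.
- player_id=5: 3 matching r row(s), so 3 row(s) emitted.
- player_id=8: no matching r row, dropped.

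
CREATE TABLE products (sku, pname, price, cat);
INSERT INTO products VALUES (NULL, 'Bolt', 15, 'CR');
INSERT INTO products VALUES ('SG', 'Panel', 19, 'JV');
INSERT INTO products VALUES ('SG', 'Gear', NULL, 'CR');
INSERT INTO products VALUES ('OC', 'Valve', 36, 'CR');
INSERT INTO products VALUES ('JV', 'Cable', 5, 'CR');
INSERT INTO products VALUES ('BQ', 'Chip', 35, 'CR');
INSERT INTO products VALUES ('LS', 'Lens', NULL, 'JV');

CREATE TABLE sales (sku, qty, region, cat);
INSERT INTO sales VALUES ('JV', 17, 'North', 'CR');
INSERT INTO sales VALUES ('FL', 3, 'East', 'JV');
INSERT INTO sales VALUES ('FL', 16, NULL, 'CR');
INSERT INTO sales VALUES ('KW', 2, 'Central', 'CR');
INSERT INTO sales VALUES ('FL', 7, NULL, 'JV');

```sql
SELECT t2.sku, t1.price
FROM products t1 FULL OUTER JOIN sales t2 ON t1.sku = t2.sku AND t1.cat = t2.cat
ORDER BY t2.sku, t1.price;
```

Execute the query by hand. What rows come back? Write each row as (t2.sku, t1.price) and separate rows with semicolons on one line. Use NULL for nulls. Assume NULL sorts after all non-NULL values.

FULL OUTER JOIN keeps every row from both sides; unmatched rows get NULL for the other side's columns.
Matching on t1.sku = t2.sku AND t1.cat = t2.cat. A NULL in a compared column never satisfies the condition.
- sku=NULL, cat=CR: no t2 row matches, row kept with t2 columns NULL.
- sku=SG, cat=JV: no t2 row matches, row kept with t2 columns NULL.
- sku=SG, cat=CR: no t2 row matches, row kept with t2 columns NULL.
- sku=OC, cat=CR: no t2 row matches, row kept with t2 columns NULL.
- sku=JV, cat=CR: 1 matching t2 row(s), so 1 row(s) emitted.
- sku=BQ, cat=CR: no t2 row matches, row kept with t2 columns NULL.
- sku=LS, cat=JV: no t2 row matches, row kept with t2 columns NULL.
- 4 t2 row(s) had no t1 match → kept, t1 columns NULL.

(FL, NULL); (FL, NULL); (FL, NULL); (JV, 5); (KW, NULL); (NULL, 15); (NULL, 19); (NULL, 35); (NULL, 36); (NULL, NULL); (NULL, NULL)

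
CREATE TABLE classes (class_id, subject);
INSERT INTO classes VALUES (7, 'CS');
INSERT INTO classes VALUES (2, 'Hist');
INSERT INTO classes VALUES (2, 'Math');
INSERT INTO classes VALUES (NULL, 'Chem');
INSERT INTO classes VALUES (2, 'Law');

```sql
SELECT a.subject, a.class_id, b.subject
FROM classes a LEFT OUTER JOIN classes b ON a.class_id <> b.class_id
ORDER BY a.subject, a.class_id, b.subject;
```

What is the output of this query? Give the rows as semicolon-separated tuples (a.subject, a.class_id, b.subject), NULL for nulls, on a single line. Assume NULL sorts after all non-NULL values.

LEFT JOIN keeps every row from `classes a`; unmatched rows get NULL for `classes b`'s columns.
Matching on a.class_id <> b.class_id. A NULL in a compared column never satisfies the condition.
Matched pairs: 6; unmatched a rows kept: 1.

(CS, 7, Hist); (CS, 7, Law); (CS, 7, Math); (Chem, NULL, NULL); (Hist, 2, CS); (Law, 2, CS); (Math, 2, CS)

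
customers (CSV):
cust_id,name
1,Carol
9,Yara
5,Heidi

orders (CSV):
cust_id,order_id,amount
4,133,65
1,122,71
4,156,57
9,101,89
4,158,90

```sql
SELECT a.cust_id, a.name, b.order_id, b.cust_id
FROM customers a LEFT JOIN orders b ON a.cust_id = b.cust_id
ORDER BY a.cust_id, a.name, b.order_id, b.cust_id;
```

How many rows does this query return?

3

LEFT JOIN keeps every row from `customers`; unmatched rows get NULL for `orders`'s columns.
Matching on a.cust_id = b.cust_id.
- cust_id=1: 1 matching b row(s), so 1 row(s) emitted.
- cust_id=9: 1 matching b row(s), so 1 row(s) emitted.
- cust_id=5: no b row matches, row kept with b columns NULL.
Total: 2 matched + 1 padded = 3 rows.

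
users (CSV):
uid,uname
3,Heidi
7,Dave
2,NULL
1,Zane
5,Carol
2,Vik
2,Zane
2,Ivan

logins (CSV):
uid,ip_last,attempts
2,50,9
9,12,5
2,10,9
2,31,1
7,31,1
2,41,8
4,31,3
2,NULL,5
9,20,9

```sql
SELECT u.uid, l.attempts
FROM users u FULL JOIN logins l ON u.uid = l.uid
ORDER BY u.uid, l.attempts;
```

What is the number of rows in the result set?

FULL OUTER JOIN keeps every row from both sides; unmatched rows get NULL for the other side's columns.
Matching on u.uid = l.uid.
- uid=3: no l row matches, row kept with l columns NULL.
- uid=7: 1 matching l row(s), so 1 row(s) emitted.
- uid=2: 5 matching l row(s), so 5 row(s) emitted.
- uid=1: no l row matches, row kept with l columns NULL.
- uid=5: no l row matches, row kept with l columns NULL.
- uid=2: 5 matching l row(s), so 5 row(s) emitted.
- uid=2: 5 matching l row(s), so 5 row(s) emitted.
- uid=2: 5 matching l row(s), so 5 row(s) emitted.
- plus 3 unmatched l row(s), each kept with NULL u columns.
Total: 21 matched + 6 padded = 27 rows.

27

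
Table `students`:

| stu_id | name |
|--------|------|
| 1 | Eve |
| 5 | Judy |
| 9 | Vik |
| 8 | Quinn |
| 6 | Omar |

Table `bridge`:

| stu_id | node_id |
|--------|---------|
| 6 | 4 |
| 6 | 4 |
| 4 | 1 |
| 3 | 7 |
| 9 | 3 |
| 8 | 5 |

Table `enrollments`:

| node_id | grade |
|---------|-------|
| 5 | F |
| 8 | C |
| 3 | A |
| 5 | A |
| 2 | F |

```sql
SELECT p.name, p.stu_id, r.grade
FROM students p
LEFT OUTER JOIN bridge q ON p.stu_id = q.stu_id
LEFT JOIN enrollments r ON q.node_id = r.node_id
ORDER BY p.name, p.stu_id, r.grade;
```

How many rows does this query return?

Joins associate left-to-right: students LEFT JOIN bridge on stu_id gives 6 intermediate row(s).
Then LEFT JOIN `enrollments r` on node_id: each of those 6 rows is kept; rows whose q.node_id has no match in r get NULL for r's columns.
Result: 7 row(s).

7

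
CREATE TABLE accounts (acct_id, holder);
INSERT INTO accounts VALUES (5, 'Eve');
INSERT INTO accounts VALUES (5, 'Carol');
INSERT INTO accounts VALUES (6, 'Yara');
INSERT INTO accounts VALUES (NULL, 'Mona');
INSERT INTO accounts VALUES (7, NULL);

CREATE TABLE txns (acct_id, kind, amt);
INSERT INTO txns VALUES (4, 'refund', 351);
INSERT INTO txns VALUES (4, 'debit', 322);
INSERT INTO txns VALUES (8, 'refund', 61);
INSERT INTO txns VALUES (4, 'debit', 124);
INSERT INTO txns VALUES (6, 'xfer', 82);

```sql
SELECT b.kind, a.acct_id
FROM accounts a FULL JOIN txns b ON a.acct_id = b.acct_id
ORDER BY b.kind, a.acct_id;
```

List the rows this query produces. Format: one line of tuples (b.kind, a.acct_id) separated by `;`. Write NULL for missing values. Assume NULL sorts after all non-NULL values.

FULL OUTER JOIN keeps every row from both sides; unmatched rows get NULL for the other side's columns.
Matching on a.acct_id = b.acct_id. A NULL in a compared column never satisfies the condition.
Matched pairs: 1; unmatched a rows kept: 4; unmatched b rows kept: 4.

(debit, NULL); (debit, NULL); (refund, NULL); (refund, NULL); (xfer, 6); (NULL, 5); (NULL, 5); (NULL, 7); (NULL, NULL)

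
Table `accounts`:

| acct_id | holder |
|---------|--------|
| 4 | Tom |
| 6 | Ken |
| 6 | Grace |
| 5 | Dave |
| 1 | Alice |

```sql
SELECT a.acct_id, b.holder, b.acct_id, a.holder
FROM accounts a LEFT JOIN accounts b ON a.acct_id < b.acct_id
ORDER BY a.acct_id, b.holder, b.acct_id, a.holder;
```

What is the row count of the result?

11

LEFT JOIN keeps every row from `accounts a`; unmatched rows get NULL for `accounts b`'s columns.
Matching on a.acct_id < b.acct_id.
- acct_id=4: 3 matching b row(s), so 3 row(s) emitted.
- acct_id=6: no b row matches, row kept with b columns NULL.
- acct_id=6: no b row matches, row kept with b columns NULL.
- acct_id=5: 2 matching b row(s), so 2 row(s) emitted.
- acct_id=1: 4 matching b row(s), so 4 row(s) emitted.
Total: 9 matched + 2 padded = 11 rows.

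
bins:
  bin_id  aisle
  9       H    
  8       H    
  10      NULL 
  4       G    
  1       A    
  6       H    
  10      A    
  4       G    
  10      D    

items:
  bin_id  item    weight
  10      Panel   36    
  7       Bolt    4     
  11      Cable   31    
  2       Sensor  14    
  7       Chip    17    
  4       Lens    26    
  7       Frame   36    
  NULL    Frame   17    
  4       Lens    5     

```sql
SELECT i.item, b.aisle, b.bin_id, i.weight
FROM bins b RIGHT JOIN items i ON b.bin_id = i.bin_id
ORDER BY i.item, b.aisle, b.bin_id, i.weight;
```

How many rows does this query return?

13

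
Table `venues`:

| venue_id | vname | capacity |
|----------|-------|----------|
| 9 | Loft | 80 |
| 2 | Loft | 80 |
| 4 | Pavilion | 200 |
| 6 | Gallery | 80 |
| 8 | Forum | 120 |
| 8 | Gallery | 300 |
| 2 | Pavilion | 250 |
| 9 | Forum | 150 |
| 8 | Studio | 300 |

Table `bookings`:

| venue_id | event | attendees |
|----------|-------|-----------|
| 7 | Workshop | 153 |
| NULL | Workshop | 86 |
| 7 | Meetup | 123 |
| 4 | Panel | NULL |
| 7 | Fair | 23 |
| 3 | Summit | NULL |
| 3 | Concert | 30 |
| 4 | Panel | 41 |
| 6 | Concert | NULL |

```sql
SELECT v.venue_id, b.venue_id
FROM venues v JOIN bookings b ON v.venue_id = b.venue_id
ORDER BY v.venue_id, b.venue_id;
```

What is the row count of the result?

INNER JOIN keeps only pairs where the ON condition holds.
Matching on v.venue_id = b.venue_id. A NULL in a compared column never satisfies the condition.
Matched pairs: 3.
Total: 3 rows.

3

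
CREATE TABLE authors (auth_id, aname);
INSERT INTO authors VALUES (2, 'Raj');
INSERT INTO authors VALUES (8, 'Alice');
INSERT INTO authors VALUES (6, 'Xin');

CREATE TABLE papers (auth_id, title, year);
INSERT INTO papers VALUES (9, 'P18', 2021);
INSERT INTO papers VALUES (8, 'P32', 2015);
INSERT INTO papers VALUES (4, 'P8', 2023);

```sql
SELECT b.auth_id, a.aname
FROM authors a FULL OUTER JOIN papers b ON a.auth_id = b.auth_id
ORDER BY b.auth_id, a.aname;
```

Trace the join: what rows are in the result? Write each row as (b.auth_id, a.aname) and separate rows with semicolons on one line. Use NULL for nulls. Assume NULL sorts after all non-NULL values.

(4, NULL); (8, Alice); (9, NULL); (NULL, Raj); (NULL, Xin)

FULL OUTER JOIN keeps every row from both sides; unmatched rows get NULL for the other side's columns.
Matching on a.auth_id = b.auth_id.
- a[0] auth_id=2 → no match; kept with NULLs on the b side.
- a[1] auth_id=8 → 1 match(es) in b → 1 row(s).
- a[2] auth_id=6 → no match; kept with NULLs on the b side.
- 2 row(s) from b found no a partner → padded with NULL.
After projecting and ordering:
b.auth_id | a.aname
4 | NULL
8 | Alice
9 | NULL
NULL | Raj
NULL | Xin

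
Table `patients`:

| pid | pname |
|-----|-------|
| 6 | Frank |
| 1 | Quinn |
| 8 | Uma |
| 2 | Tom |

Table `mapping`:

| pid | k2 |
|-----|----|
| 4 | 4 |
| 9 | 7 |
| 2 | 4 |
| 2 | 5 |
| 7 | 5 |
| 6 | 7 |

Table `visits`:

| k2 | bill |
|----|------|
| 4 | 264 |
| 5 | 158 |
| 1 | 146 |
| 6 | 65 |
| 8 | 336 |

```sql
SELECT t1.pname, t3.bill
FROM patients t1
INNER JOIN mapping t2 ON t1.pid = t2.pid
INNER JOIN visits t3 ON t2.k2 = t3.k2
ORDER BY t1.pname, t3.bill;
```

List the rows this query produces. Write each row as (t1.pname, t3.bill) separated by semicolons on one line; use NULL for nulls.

(Tom, 158); (Tom, 264)

Joins associate left-to-right: patients INNER JOIN mapping on pid gives 3 intermediate row(s).
Then INNER JOIN `visits t3` on k2: keep only rows whose t2.k2 appears in t3.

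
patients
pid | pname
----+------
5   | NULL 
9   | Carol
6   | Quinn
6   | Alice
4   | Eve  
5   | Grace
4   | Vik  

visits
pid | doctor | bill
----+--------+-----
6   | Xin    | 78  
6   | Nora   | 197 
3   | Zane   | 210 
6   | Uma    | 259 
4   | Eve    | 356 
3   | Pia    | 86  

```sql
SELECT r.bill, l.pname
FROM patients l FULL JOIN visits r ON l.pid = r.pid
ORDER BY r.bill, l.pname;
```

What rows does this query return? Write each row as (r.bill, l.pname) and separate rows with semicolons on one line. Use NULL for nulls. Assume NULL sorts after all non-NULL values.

(78, Alice); (78, Quinn); (86, NULL); (197, Alice); (197, Quinn); (210, NULL); (259, Alice); (259, Quinn); (356, Eve); (356, Vik); (NULL, Carol); (NULL, Grace); (NULL, NULL)

FULL OUTER JOIN keeps every row from both sides; unmatched rows get NULL for the other side's columns.
Matching on l.pid = r.pid.
Matched pairs: 8; unmatched l rows kept: 3; unmatched r rows kept: 2.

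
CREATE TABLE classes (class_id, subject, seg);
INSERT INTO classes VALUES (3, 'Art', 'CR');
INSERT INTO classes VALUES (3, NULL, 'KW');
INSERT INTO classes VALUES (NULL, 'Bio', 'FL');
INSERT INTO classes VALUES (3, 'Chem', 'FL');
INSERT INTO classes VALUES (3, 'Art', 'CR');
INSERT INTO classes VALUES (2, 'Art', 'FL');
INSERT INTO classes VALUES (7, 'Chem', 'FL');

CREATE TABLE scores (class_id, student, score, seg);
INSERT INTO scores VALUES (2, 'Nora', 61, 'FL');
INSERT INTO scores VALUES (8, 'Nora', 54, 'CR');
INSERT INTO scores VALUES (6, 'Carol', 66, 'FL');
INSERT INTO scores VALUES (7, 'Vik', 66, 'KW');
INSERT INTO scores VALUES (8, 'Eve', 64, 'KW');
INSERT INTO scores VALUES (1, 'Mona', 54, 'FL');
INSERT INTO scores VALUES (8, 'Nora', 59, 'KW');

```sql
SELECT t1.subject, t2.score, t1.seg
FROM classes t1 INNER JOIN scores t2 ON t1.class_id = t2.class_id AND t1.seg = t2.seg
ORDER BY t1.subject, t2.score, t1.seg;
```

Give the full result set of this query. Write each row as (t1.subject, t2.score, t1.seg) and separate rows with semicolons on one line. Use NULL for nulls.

(Art, 61, FL)

INNER JOIN keeps only pairs where the ON condition holds.
Matching on t1.class_id = t2.class_id AND t1.seg = t2.seg. A NULL in a compared column never satisfies the condition.
- t1 (class_id=3, seg=CR) has no partner → excluded.
- t1 (class_id=3, seg=KW) has no partner → excluded.
- t1 (class_id=NULL, seg=FL) has no partner → excluded.
- t1 (class_id=3, seg=FL) has no partner → excluded.
- t1 (class_id=3, seg=CR) has no partner → excluded.
- t1 (class_id=2, seg=FL) pairs with 1 row(s) of t2.
- t1 (class_id=7, seg=FL) has no partner → excluded.
After projecting and ordering:
t1.subject | t2.score | t1.seg
Art | 61 | FL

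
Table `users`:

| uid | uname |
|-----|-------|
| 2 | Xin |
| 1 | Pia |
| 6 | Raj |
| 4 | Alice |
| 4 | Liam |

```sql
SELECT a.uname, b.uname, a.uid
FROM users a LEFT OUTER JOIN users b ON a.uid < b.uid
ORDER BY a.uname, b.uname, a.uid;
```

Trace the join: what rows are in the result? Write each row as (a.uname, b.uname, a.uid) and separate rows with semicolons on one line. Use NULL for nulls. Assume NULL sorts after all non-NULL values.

LEFT JOIN keeps every row from `users a`; unmatched rows get NULL for `users b`'s columns.
Matching on a.uid < b.uid.
Matched pairs: 9; unmatched a rows kept: 1.

(Alice, Raj, 4); (Liam, Raj, 4); (Pia, Alice, 1); (Pia, Liam, 1); (Pia, Raj, 1); (Pia, Xin, 1); (Raj, NULL, 6); (Xin, Alice, 2); (Xin, Liam, 2); (Xin, Raj, 2)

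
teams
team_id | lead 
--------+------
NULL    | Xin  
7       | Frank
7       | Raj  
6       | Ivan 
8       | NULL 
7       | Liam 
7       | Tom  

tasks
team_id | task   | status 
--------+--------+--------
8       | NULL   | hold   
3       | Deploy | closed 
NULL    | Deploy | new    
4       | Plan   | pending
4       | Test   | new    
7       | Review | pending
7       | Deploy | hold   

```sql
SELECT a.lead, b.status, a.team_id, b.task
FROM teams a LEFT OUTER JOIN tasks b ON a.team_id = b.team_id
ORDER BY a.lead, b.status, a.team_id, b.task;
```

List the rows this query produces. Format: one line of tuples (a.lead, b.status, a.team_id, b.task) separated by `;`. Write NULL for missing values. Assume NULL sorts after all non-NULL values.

(Frank, hold, 7, Deploy); (Frank, pending, 7, Review); (Ivan, NULL, 6, NULL); (Liam, hold, 7, Deploy); (Liam, pending, 7, Review); (Raj, hold, 7, Deploy); (Raj, pending, 7, Review); (Tom, hold, 7, Deploy); (Tom, pending, 7, Review); (Xin, NULL, NULL, NULL); (NULL, hold, 8, NULL)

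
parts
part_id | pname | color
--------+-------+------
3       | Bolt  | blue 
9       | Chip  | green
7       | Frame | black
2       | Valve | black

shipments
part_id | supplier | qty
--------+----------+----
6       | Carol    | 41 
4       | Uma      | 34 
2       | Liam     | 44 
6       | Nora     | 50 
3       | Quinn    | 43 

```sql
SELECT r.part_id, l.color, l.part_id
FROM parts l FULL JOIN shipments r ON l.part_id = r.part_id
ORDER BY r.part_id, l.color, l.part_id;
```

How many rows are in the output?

7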